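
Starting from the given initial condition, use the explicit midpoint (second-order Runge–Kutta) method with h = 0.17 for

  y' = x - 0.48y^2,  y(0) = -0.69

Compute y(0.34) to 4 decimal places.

-0.7159

Midpoint: k1 = f(x_n, y_n); k2 = f(x_n + h/2, y_n + (h/2)·k1); y_{n+1} = y_n + h·k2.
x=0.000000, y=-0.690000:
  k1 = f(0.000000, -0.690000) = -0.228528
  k2 = f(0.085000, -0.709425) = -0.156576
  y ← -0.690000 + 0.17·(-0.156576) = -0.716618
x=0.170000, y=-0.716618:
  k1 = f(0.170000, -0.716618) = -0.076500
  k2 = f(0.255000, -0.723120) = 0.004006
  y ← -0.716618 + 0.17·0.004006 = -0.715937
y(0.34) ≈ -0.7159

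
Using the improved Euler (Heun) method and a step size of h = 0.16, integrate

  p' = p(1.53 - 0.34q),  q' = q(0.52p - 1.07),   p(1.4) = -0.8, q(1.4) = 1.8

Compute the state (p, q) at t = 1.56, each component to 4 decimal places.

Heun on (p,q): k1 = f(t_n, state_n); k2 = f(t_n + h, state_n + h·k1); state_{n+1} = state_n + (h/2)·(k1 + k2).
1.400000: (-0.800000, 1.800000)
  k1 = (-0.734400, -2.674800)
  predictor → (-0.917504, 1.372032)
  k2 = (-0.975774, -2.122674)
  → (-0.936814, 1.416202)
(p(1.56), q(1.56)) ≈ (-0.9368, 1.4162)

-0.9368, 1.4162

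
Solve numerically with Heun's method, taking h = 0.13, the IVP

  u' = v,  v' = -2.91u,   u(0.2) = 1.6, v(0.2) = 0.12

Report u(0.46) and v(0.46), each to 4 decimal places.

1.4740, -1.0725

Heun on (u,v): k1 = f(s_n, state_n); k2 = f(s_n + h, state_n + h·k1); state_{n+1} = state_n + (h/2)·(k1 + k2).
0.200000: (1.600000, 0.120000)
  k1 = (0.120000, -4.656000)
  predictor → (1.615600, -0.485280)
  k2 = (-0.485280, -4.701396)
  → (1.576257, -0.488231)
0.330000: (1.576257, -0.488231)
  k1 = (-0.488231, -4.586907)
  predictor → (1.512787, -1.084529)
  k2 = (-1.084529, -4.402210)
  → (1.474027, -1.072523)
(u(0.46), v(0.46)) ≈ (1.4740, -1.0725)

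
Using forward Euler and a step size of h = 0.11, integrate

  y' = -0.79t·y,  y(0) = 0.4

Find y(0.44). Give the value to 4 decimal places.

Euler: y_{n+1} = y_n + h·f(t_n, y_n).
t=0.000000, y=0.400000: f=0.000000 → y ← 0.400000 + 0.11·0.000000 = 0.400000
t=0.110000, y=0.400000: f=-0.034760 → y ← 0.400000 + 0.11·(-0.034760) = 0.396176
t=0.220000, y=0.396176: f=-0.068855 → y ← 0.396176 + 0.11·(-0.068855) = 0.388602
t=0.330000, y=0.388602: f=-0.101309 → y ← 0.388602 + 0.11·(-0.101309) = 0.377458
y(0.44) ≈ 0.3775

0.3775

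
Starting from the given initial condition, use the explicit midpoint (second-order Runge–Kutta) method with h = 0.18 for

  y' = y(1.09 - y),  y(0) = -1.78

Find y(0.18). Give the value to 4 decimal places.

Midpoint: k1 = f(t_n, y_n); k2 = f(t_n + h/2, y_n + (h/2)·k1); y_{n+1} = y_n + h·k2.
t=0.000000, y=-1.780000:
  k1 = f(0.000000, -1.780000) = -5.108600
  k2 = f(0.090000, -2.239774) = -7.457941
  y ← -1.780000 + 0.18·(-7.457941) = -3.122429
y(0.18) ≈ -3.1224

-3.1224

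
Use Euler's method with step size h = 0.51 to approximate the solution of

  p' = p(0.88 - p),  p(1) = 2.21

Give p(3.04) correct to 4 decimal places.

0.8418

Euler: p_{n+1} = p_n + h·f(x_n, p_n).
x=1.000000, p=2.210000: f=-2.939300 → p ← 2.210000 + 0.51·(-2.939300) = 0.710957
x=1.510000, p=0.710957: f=0.120182 → p ← 0.710957 + 0.51·0.120182 = 0.772250
x=2.020000, p=0.772250: f=0.083210 → p ← 0.772250 + 0.51·0.083210 = 0.814687
x=2.530000, p=0.814687: f=0.053210 → p ← 0.814687 + 0.51·0.053210 = 0.841824
p(3.04) ≈ 0.8418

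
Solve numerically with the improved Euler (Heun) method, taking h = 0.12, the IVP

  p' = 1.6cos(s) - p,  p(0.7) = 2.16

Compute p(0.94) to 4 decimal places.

1.9299

Heun: k1 = f(s_n, p_n); k2 = f(s_n + h, p_n + h·k1); p_{n+1} = p_n + (h/2)·(k1 + k2).
s=0.700000, p=2.160000:
  k1 = f(0.700000, 2.160000) = -0.936253
  k2 = f(0.820000, 2.047650) = -0.956096
  p ← 2.160000 + (0.12/2)·(-0.936253 + (-0.956096)) = 2.046459
s=0.820000, p=2.046459:
  k1 = f(0.820000, 2.046459) = -0.954905
  k2 = f(0.940000, 1.931870) = -0.988210
  p ← 2.046459 + (0.12/2)·(-0.954905 + (-0.988210)) = 1.929872
p(0.94) ≈ 1.9299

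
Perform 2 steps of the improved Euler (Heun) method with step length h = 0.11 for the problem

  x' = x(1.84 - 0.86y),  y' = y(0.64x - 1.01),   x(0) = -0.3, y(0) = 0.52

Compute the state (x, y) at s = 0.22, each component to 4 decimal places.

-0.4121, 0.3967

Heun on (x,y): k1 = f(s_n, state_n); k2 = f(s_n + h, state_n + h·k1); state_{n+1} = state_n + (h/2)·(k1 + k2).
0.000000: (-0.300000, 0.520000)
  k1 = (-0.417840, -0.625040)
  predictor → (-0.345962, 0.451246)
  k2 = (-0.502313, -0.555671)
  → (-0.350608, 0.455061)
0.110000: (-0.350608, 0.455061)
  k1 = (-0.507908, -0.561722)
  predictor → (-0.406478, 0.393271)
  k2 = (-0.610444, -0.499512)
  → (-0.412118, 0.396693)
(x(0.22), y(0.22)) ≈ (-0.4121, 0.3967)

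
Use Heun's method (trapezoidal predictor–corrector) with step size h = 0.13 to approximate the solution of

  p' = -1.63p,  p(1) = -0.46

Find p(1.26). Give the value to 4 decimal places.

Heun: k1 = f(s_n, p_n); k2 = f(s_n + h, p_n + h·k1); p_{n+1} = p_n + (h/2)·(k1 + k2).
s=1.000000, p=-0.460000:
  k1 = f(1.000000, -0.460000) = 0.749800
  k2 = f(1.130000, -0.362526) = 0.590917
  p ← -0.460000 + (0.13/2)·(0.749800 + 0.590917) = -0.372853
s=1.130000, p=-0.372853:
  k1 = f(1.130000, -0.372853) = 0.607751
  k2 = f(1.260000, -0.293846) = 0.478969
  p ← -0.372853 + (0.13/2)·(0.607751 + 0.478969) = -0.302217
p(1.26) ≈ -0.3022

-0.3022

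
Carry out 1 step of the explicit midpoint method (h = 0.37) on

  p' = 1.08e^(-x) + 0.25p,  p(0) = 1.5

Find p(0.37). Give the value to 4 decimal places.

1.9958

Midpoint: k1 = f(x_n, p_n); k2 = f(x_n + h/2, p_n + (h/2)·k1); p_{n+1} = p_n + h·k2.
x=0.000000, p=1.500000:
  k1 = f(0.000000, 1.500000) = 1.455000
  k2 = f(0.185000, 1.769175) = 1.339886
  p ← 1.500000 + 0.37·1.339886 = 1.995758
p(0.37) ≈ 1.9958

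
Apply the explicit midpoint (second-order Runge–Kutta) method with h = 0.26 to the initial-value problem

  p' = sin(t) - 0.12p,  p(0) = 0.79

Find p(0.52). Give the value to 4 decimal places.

0.8727

Midpoint: k1 = f(t_n, p_n); k2 = f(t_n + h/2, p_n + (h/2)·k1); p_{n+1} = p_n + h·k2.
t=0.000000, p=0.790000:
  k1 = f(0.000000, 0.790000) = -0.094800
  k2 = f(0.130000, 0.777676) = 0.036313
  p ← 0.790000 + 0.26·0.036313 = 0.799441
t=0.260000, p=0.799441:
  k1 = f(0.260000, 0.799441) = 0.161148
  k2 = f(0.390000, 0.820391) = 0.281742
  p ← 0.799441 + 0.26·0.281742 = 0.872694
p(0.52) ≈ 0.8727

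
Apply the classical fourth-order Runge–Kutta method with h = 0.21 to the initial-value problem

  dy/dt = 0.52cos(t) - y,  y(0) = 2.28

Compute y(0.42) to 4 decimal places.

1.6707

RK4: k1 = f(t_n, y_n); k2 = f(t_n + h/2, y_n + (h/2)·k1); k3 = f(t_n + h/2, y_n + (h/2)·k2); k4 = f(t_n + h, y_n + h·k3); y_{n+1} = y_n + (h/6)·(k1 + 2k2 + 2k3 + k4).
t=0.000000, y=2.280000:
  k1 = f(0.000000, 2.280000) = -1.760000
  k2 = f(0.105000, 2.095200) = -1.578064
  k3 = f(0.105000, 2.114303) = -1.597167
  k4 = f(0.210000, 1.944595) = -1.436019
  y ← 2.280000 + (0.21/6)·(k1 + 2k2 + 2k3 + k4) = 1.945873
t=0.210000, y=1.945873:
  k1 = f(0.210000, 1.945873) = -1.437297
  k2 = f(0.315000, 1.794957) = -1.300543
  k3 = f(0.315000, 1.809316) = -1.314902
  k4 = f(0.420000, 1.669744) = -1.194937
  y ← 1.945873 + (0.21/6)·(k1 + 2k2 + 2k3 + k4) = 1.670664
y(0.42) ≈ 1.6707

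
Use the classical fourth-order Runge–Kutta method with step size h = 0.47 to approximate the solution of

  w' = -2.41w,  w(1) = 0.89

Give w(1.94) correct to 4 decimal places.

RK4: k1 = f(x_n, w_n); k2 = f(x_n + h/2, w_n + (h/2)·k1); k3 = f(x_n + h/2, w_n + (h/2)·k2); k4 = f(x_n + h, w_n + h·k3); w_{n+1} = w_n + (h/6)·(k1 + 2k2 + 2k3 + k4).
x=1.000000, w=0.890000:
  k1 = f(1.000000, 0.890000) = -2.144900
  k2 = f(1.235000, 0.385949) = -0.930136
  k3 = f(1.235000, 0.671418) = -1.618118
  k4 = f(1.470000, 0.129485) = -0.312058
  w ← 0.890000 + (0.47/6)·(k1 + 2k2 + 2k3 + k4) = 0.298312
x=1.470000, w=0.298312:
  k1 = f(1.470000, 0.298312) = -0.718932
  k2 = f(1.705000, 0.129363) = -0.311765
  k3 = f(1.705000, 0.225047) = -0.542364
  k4 = f(1.940000, 0.043401) = -0.104596
  w ← 0.298312 + (0.47/6)·(k1 + 2k2 + 2k3 + k4) = 0.099989
w(1.94) ≈ 0.1000

0.1000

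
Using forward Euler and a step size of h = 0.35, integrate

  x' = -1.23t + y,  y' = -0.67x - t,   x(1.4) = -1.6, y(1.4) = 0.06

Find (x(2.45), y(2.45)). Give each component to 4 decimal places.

Euler on (x,y): x_{n+1} = x_n + h·x', y_{n+1} = y_n + h·y'.
1.400000: (-1.600000, 0.060000); f=(-1.662000, -0.328000) → (-2.181700, -0.054800)
1.750000: (-2.181700, -0.054800); f=(-2.207300, -0.288261) → (-2.954255, -0.155691)
2.100000: (-2.954255, -0.155691); f=(-2.738691, -0.120649) → (-3.912797, -0.197919)
(x(2.45), y(2.45)) ≈ (-3.9128, -0.1979)

-3.9128, -0.1979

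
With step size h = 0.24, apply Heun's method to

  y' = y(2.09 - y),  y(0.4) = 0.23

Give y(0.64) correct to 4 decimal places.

Heun: k1 = f(s_n, y_n); k2 = f(s_n + h, y_n + h·k1); y_{n+1} = y_n + (h/2)·(k1 + k2).
s=0.400000, y=0.230000:
  k1 = f(0.400000, 0.230000) = 0.427800
  k2 = f(0.640000, 0.332672) = 0.584614
  y ← 0.230000 + (0.24/2)·(0.427800 + 0.584614) = 0.351490
y(0.64) ≈ 0.3515

0.3515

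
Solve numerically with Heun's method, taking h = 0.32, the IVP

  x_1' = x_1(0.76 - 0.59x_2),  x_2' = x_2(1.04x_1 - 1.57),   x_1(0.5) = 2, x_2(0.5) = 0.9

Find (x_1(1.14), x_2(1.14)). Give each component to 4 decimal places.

2.1594, 1.3457

Heun on (x_1,x_2): k1 = f(t_n, state_n); k2 = f(t_n + h, state_n + h·k1); state_{n+1} = state_n + (h/2)·(k1 + k2).
0.500000: (2.000000, 0.900000)
  k1 = (0.458000, 0.459000)
  predictor → (2.146560, 1.046880)
  k2 = (0.305543, 0.693477)
  → (2.122167, 1.084396)
0.820000: (2.122167, 1.084396)
  k1 = (0.255098, 0.690819)
  predictor → (2.203798, 1.305458)
  k2 = (-0.022524, 0.942476)
  → (2.159379, 1.345723)
(x_1(1.14), x_2(1.14)) ≈ (2.1594, 1.3457)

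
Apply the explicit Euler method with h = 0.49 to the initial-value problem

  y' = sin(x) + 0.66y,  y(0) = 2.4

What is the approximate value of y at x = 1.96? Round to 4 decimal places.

8.7916

Euler: y_{n+1} = y_n + h·f(x_n, y_n).
x=0.000000, y=2.400000: f=1.584000 → y ← 2.400000 + 0.49·1.584000 = 3.176160
x=0.490000, y=3.176160: f=2.566891 → y ← 3.176160 + 0.49·2.566891 = 4.433937
x=0.980000, y=4.433937: f=3.756896 → y ← 4.433937 + 0.49·3.756896 = 6.274816
x=1.470000, y=6.274816: f=5.136303 → y ← 6.274816 + 0.49·5.136303 = 8.791604
y(1.96) ≈ 8.7916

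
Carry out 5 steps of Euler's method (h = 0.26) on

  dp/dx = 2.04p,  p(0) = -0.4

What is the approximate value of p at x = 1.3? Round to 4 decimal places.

-3.3580

Euler: p_{n+1} = p_n + h·f(x_n, p_n).
x=0.000000, p=-0.400000: f=-0.816000 → p ← -0.400000 + 0.26·(-0.816000) = -0.612160
x=0.260000, p=-0.612160: f=-1.248806 → p ← -0.612160 + 0.26·(-1.248806) = -0.936850
x=0.520000, p=-0.936850: f=-1.911173 → p ← -0.936850 + 0.26·(-1.911173) = -1.433755
x=0.780000, p=-1.433755: f=-2.924860 → p ← -1.433755 + 0.26·(-2.924860) = -2.194218
x=1.040000, p=-2.194218: f=-4.476205 → p ← -2.194218 + 0.26·(-4.476205) = -3.358032
p(1.3) ≈ -3.3580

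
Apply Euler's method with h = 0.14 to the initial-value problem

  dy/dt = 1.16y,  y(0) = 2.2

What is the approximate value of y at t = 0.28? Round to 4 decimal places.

2.9726

Euler: y_{n+1} = y_n + h·f(t_n, y_n).
t=0.000000, y=2.200000: f=2.552000 → y ← 2.200000 + 0.14·2.552000 = 2.557280
t=0.140000, y=2.557280: f=2.966445 → y ← 2.557280 + 0.14·2.966445 = 2.972582
y(0.28) ≈ 2.9726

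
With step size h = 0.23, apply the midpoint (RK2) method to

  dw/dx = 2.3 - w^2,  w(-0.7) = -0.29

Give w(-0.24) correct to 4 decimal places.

0.7110

Midpoint: k1 = f(x_n, w_n); k2 = f(x_n + h/2, w_n + (h/2)·k1); w_{n+1} = w_n + h·k2.
x=-0.700000, w=-0.290000:
  k1 = f(-0.700000, -0.290000) = 2.215900
  k2 = f(-0.585000, -0.035171) = 2.298763
  w ← -0.290000 + 0.23·2.298763 = 0.238715
x=-0.470000, w=0.238715:
  k1 = f(-0.470000, 0.238715) = 2.243015
  k2 = f(-0.355000, 0.496662) = 2.053327
  w ← 0.238715 + 0.23·2.053327 = 0.710981
w(-0.24) ≈ 0.7110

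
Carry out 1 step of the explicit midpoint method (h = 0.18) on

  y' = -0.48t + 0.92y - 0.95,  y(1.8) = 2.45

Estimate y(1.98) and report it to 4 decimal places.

2.5280

Midpoint: k1 = f(t_n, y_n); k2 = f(t_n + h/2, y_n + (h/2)·k1); y_{n+1} = y_n + h·k2.
t=1.800000, y=2.450000:
  k1 = f(1.800000, 2.450000) = 0.440000
  k2 = f(1.890000, 2.489600) = 0.433232
  y ← 2.450000 + 0.18·0.433232 = 2.527982
y(1.98) ≈ 2.5280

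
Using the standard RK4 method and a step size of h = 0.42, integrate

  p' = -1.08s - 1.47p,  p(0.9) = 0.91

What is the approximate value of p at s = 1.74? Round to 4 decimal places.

-0.4661

RK4: k1 = f(s_n, p_n); k2 = f(s_n + h/2, p_n + (h/2)·k1); k3 = f(s_n + h/2, p_n + (h/2)·k2); k4 = f(s_n + h, p_n + h·k3); p_{n+1} = p_n + (h/6)·(k1 + 2k2 + 2k3 + k4).
s=0.900000, p=0.910000:
  k1 = f(0.900000, 0.910000) = -2.309700
  k2 = f(1.110000, 0.424963) = -1.823496
  k3 = f(1.110000, 0.527066) = -1.973587
  k4 = f(1.320000, 0.081093) = -1.544807
  p ← 0.910000 + (0.42/6)·(k1 + 2k2 + 2k3 + k4) = 0.108593
s=1.320000, p=0.108593:
  k1 = f(1.320000, 0.108593) = -1.585232
  k2 = f(1.530000, -0.224306) = -1.322671
  k3 = f(1.530000, -0.169168) = -1.403723
  k4 = f(1.740000, -0.480971) = -1.172173
  p ← 0.108593 + (0.42/6)·(k1 + 2k2 + 2k3 + k4) = -0.466121
p(1.74) ≈ -0.4661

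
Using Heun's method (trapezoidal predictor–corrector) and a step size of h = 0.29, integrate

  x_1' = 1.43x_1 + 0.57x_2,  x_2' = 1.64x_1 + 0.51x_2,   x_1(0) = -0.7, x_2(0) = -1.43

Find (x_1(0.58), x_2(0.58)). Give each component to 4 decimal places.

Heun on (x_1,x_2): k1 = f(s_n, state_n); k2 = f(s_n + h, state_n + h·k1); state_{n+1} = state_n + (h/2)·(k1 + k2).
0.000000: (-0.700000, -1.430000)
  k1 = (-1.816100, -1.877300)
  predictor → (-1.226669, -1.974417)
  k2 = (-2.879554, -3.018690)
  → (-1.380870, -2.139919)
0.290000: (-1.380870, -2.139919)
  k1 = (-3.194397, -3.355985)
  predictor → (-2.307245, -3.113154)
  k2 = (-5.073858, -5.371591)
  → (-2.579767, -3.405417)
(x_1(0.58), x_2(0.58)) ≈ (-2.5798, -3.4054)

-2.5798, -3.4054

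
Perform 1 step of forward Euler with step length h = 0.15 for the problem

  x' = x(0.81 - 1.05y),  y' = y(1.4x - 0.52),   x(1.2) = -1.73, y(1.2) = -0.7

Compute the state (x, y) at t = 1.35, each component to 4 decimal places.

-2.1309, -0.3911

Euler on (x,y): x_{n+1} = x_n + h·x', y_{n+1} = y_n + h·y'.
1.200000: (-1.730000, -0.700000); f=(-2.672850, 2.059400) → (-2.130927, -0.391090)
(x(1.35), y(1.35)) ≈ (-2.1309, -0.3911)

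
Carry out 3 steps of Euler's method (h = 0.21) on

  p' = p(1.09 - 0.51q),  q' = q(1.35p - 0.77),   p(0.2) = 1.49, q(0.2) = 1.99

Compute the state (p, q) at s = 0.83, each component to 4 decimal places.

Euler on (p,q): p_{n+1} = p_n + h·p', q_{n+1} = q_n + h·q'.
0.200000: (1.490000, 1.990000); f=(0.111899, 2.470585) → (1.513499, 2.508823)
0.410000: (1.513499, 2.508823); f=(-0.286807, 3.194292) → (1.453269, 3.179624)
0.620000: (1.453269, 3.179624); f=(-0.772570, 3.789837) → (1.291030, 3.975490)
(p(0.83), q(0.83)) ≈ (1.2910, 3.9755)

1.2910, 3.9755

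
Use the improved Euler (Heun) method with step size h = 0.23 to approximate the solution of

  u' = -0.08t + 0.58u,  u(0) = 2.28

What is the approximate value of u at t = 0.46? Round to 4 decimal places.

2.9660

Heun: k1 = f(t_n, u_n); k2 = f(t_n + h, u_n + h·k1); u_{n+1} = u_n + (h/2)·(k1 + k2).
t=0.000000, u=2.280000:
  k1 = f(0.000000, 2.280000) = 1.322400
  k2 = f(0.230000, 2.584152) = 1.480408
  u ← 2.280000 + (0.23/2)·(1.322400 + 1.480408) = 2.602323
t=0.230000, u=2.602323:
  k1 = f(0.230000, 2.602323) = 1.490947
  k2 = f(0.460000, 2.945241) = 1.671440
  u ← 2.602323 + (0.23/2)·(1.490947 + 1.671440) = 2.965997
u(0.46) ≈ 2.9660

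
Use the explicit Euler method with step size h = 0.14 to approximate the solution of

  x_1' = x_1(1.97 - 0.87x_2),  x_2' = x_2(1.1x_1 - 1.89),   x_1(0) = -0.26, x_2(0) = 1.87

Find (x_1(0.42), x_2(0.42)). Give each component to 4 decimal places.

Euler on (x_1,x_2): x_1_{n+1} = x_1_n + h·x_1', x_2_{n+1} = x_2_n + h·x_2'.
0.000000: (-0.260000, 1.870000); f=(-0.089206, -4.069120) → (-0.272489, 1.300323)
0.140000: (-0.272489, 1.300323); f=(-0.228542, -2.847367) → (-0.304485, 0.901692)
0.280000: (-0.304485, 0.901692); f=(-0.360975, -2.006204) → (-0.355021, 0.620823)
(x_1(0.42), x_2(0.42)) ≈ (-0.3550, 0.6208)

-0.3550, 0.6208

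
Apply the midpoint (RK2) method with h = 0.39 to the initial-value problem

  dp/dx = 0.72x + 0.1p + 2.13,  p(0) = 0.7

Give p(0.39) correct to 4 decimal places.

1.6295

Midpoint: k1 = f(x_n, p_n); k2 = f(x_n + h/2, p_n + (h/2)·k1); p_{n+1} = p_n + h·k2.
x=0.000000, p=0.700000:
  k1 = f(0.000000, 0.700000) = 2.200000
  k2 = f(0.195000, 1.129000) = 2.383300
  p ← 0.700000 + 0.39·2.383300 = 1.629487
p(0.39) ≈ 1.6295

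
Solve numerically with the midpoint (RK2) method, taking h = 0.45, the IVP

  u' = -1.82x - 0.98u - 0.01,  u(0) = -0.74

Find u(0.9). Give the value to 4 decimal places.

-0.9170

Midpoint: k1 = f(x_n, u_n); k2 = f(x_n + h/2, u_n + (h/2)·k1); u_{n+1} = u_n + h·k2.
x=0.000000, u=-0.740000:
  k1 = f(0.000000, -0.740000) = 0.715200
  k2 = f(0.225000, -0.579080) = 0.147998
  u ← -0.740000 + 0.45·0.147998 = -0.673401
x=0.450000, u=-0.673401:
  k1 = f(0.450000, -0.673401) = -0.169067
  k2 = f(0.675000, -0.711441) = -0.541288
  u ← -0.673401 + 0.45·(-0.541288) = -0.916980
u(0.9) ≈ -0.9170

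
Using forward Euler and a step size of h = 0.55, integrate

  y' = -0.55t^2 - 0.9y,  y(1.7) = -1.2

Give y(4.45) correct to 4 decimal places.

-7.2137

Euler: y_{n+1} = y_n + h·f(t_n, y_n).
t=1.700000, y=-1.200000: f=-0.509500 → y ← -1.200000 + 0.55·(-0.509500) = -1.480225
t=2.250000, y=-1.480225: f=-1.452173 → y ← -1.480225 + 0.55·(-1.452173) = -2.278920
t=2.800000, y=-2.278920: f=-2.260972 → y ← -2.278920 + 0.55·(-2.260972) = -3.522455
t=3.350000, y=-3.522455: f=-3.002166 → y ← -3.522455 + 0.55·(-3.002166) = -5.173646
t=3.900000, y=-5.173646: f=-3.709219 → y ← -5.173646 + 0.55·(-3.709219) = -7.213716
y(4.45) ≈ -7.2137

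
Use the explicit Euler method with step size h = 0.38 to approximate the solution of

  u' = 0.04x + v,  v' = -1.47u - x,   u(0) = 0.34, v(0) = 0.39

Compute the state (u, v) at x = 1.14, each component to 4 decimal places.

Euler on (u,v): u_{n+1} = u_n + h·u', v_{n+1} = v_n + h·v'.
0.000000: (0.340000, 0.390000); f=(0.390000, -0.499800) → (0.488200, 0.200076)
0.380000: (0.488200, 0.200076); f=(0.215276, -1.097654) → (0.570005, -0.217033)
0.760000: (0.570005, -0.217033); f=(-0.186633, -1.597907) → (0.499085, -0.824237)
(u(1.14), v(1.14)) ≈ (0.4991, -0.8242)

0.4991, -0.8242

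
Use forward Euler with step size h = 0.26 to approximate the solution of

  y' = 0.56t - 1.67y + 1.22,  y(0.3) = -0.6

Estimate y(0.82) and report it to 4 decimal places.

Euler: y_{n+1} = y_n + h·f(t_n, y_n).
t=0.300000, y=-0.600000: f=2.390000 → y ← -0.600000 + 0.26·2.390000 = 0.021400
t=0.560000, y=0.021400: f=1.497862 → y ← 0.021400 + 0.26·1.497862 = 0.410844
y(0.82) ≈ 0.4108

0.4108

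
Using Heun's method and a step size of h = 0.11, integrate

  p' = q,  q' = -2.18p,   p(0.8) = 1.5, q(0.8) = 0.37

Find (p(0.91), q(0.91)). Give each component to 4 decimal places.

Heun on (p,q): k1 = f(x_n, state_n); k2 = f(x_n + h, state_n + h·k1); state_{n+1} = state_n + (h/2)·(k1 + k2).
0.800000: (1.500000, 0.370000)
  k1 = (0.370000, -3.270000)
  predictor → (1.540700, 0.010300)
  k2 = (0.010300, -3.358726)
  → (1.520917, 0.005420)
(p(0.91), q(0.91)) ≈ (1.5209, 0.0054)

1.5209, 0.0054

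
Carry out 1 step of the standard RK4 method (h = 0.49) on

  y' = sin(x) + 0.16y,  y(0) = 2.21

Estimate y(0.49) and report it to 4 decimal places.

2.5111

RK4: k1 = f(x_n, y_n); k2 = f(x_n + h/2, y_n + (h/2)·k1); k3 = f(x_n + h/2, y_n + (h/2)·k2); k4 = f(x_n + h, y_n + h·k3); y_{n+1} = y_n + (h/6)·(k1 + 2k2 + 2k3 + k4).
x=0.000000, y=2.210000:
  k1 = f(0.000000, 2.210000) = 0.353600
  k2 = f(0.245000, 2.296632) = 0.610017
  k3 = f(0.245000, 2.359454) = 0.620069
  k4 = f(0.490000, 2.513834) = 0.872839
  y ← 2.210000 + (0.49/6)·(k1 + 2k2 + 2k3 + k4) = 2.511073
y(0.49) ≈ 2.5111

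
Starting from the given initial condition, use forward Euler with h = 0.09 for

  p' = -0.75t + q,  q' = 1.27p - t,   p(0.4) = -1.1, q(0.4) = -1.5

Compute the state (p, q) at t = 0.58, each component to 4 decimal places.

Euler on (p,q): p_{n+1} = p_n + h·p', q_{n+1} = q_n + h·q'.
0.400000: (-1.100000, -1.500000); f=(-1.800000, -1.797000) → (-1.262000, -1.661730)
0.490000: (-1.262000, -1.661730); f=(-2.029230, -2.092740) → (-1.444631, -1.850077)
(p(0.58), q(0.58)) ≈ (-1.4446, -1.8501)

-1.4446, -1.8501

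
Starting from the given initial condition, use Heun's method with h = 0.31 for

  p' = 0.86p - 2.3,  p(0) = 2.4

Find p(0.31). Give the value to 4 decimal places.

2.3171

Heun: k1 = f(x_n, p_n); k2 = f(x_n + h, p_n + h·k1); p_{n+1} = p_n + (h/2)·(k1 + k2).
x=0.000000, p=2.400000:
  k1 = f(0.000000, 2.400000) = -0.236000
  k2 = f(0.310000, 2.326840) = -0.298918
  p ← 2.400000 + (0.31/2)·(-0.236000 + (-0.298918)) = 2.317088
p(0.31) ≈ 2.3171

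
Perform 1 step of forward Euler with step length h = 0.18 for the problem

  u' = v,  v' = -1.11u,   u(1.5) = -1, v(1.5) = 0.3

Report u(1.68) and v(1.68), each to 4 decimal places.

-0.9460, 0.4998

Euler on (u,v): u_{n+1} = u_n + h·u', v_{n+1} = v_n + h·v'.
1.500000: (-1.000000, 0.300000); f=(0.300000, 1.110000) → (-0.946000, 0.499800)
(u(1.68), v(1.68)) ≈ (-0.9460, 0.4998)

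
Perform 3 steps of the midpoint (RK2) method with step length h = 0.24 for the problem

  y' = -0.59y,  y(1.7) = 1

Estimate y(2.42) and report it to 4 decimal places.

0.6549

Midpoint: k1 = f(t_n, y_n); k2 = f(t_n + h/2, y_n + (h/2)·k1); y_{n+1} = y_n + h·k2.
t=1.700000, y=1.000000:
  k1 = f(1.700000, 1.000000) = -0.590000
  k2 = f(1.820000, 0.929200) = -0.548228
  y ← 1.000000 + 0.24·(-0.548228) = 0.868425
t=1.940000, y=0.868425:
  k1 = f(1.940000, 0.868425) = -0.512371
  k2 = f(2.060000, 0.806941) = -0.476095
  y ← 0.868425 + 0.24·(-0.476095) = 0.754162
t=2.180000, y=0.754162:
  k1 = f(2.180000, 0.754162) = -0.444956
  k2 = f(2.300000, 0.700768) = -0.413453
  y ← 0.754162 + 0.24·(-0.413453) = 0.654934
y(2.42) ≈ 0.6549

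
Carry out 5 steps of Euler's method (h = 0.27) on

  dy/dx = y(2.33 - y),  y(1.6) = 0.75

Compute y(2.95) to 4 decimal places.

2.2023

Euler: y_{n+1} = y_n + h·f(x_n, y_n).
x=1.600000, y=0.750000: f=1.185000 → y ← 0.750000 + 0.27·1.185000 = 1.069950
x=1.870000, y=1.069950: f=1.348190 → y ← 1.069950 + 0.27·1.348190 = 1.433961
x=2.140000, y=1.433961: f=1.284885 → y ← 1.433961 + 0.27·1.284885 = 1.780880
x=2.410000, y=1.780880: f=0.977916 → y ← 1.780880 + 0.27·0.977916 = 2.044918
x=2.680000, y=2.044918: f=0.582970 → y ← 2.044918 + 0.27·0.582970 = 2.202320
y(2.95) ≈ 2.2023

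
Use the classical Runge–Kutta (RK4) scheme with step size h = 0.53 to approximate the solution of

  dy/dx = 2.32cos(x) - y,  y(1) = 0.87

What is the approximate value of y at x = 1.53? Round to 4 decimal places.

0.7742

RK4: k1 = f(x_n, y_n); k2 = f(x_n + h/2, y_n + (h/2)·k1); k3 = f(x_n + h/2, y_n + (h/2)·k2); k4 = f(x_n + h, y_n + h·k3); y_{n+1} = y_n + (h/6)·(k1 + 2k2 + 2k3 + k4).
x=1.000000, y=0.870000:
  k1 = f(1.000000, 0.870000) = 0.383501
  k2 = f(1.265000, 0.971628) = -0.273186
  k3 = f(1.265000, 0.797606) = -0.099164
  k4 = f(1.530000, 0.817443) = -0.722822
  y ← 0.870000 + (0.53/6)·(k1 + 2k2 + 2k3 + k4) = 0.774245
y(1.53) ≈ 0.7742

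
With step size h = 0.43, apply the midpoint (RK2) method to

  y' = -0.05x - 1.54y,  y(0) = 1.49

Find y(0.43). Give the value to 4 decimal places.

0.8254

Midpoint: k1 = f(x_n, y_n); k2 = f(x_n + h/2, y_n + (h/2)·k1); y_{n+1} = y_n + h·k2.
x=0.000000, y=1.490000:
  k1 = f(0.000000, 1.490000) = -2.294600
  k2 = f(0.215000, 0.996661) = -1.545608
  y ← 1.490000 + 0.43·(-1.545608) = 0.825389
y(0.43) ≈ 0.8254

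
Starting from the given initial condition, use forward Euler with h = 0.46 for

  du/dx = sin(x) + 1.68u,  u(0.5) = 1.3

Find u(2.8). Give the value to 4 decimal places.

29.5781

Euler: u_{n+1} = u_n + h·f(x_n, u_n).
x=0.500000, u=1.300000: f=2.663426 → u ← 1.300000 + 0.46·2.663426 = 2.525176
x=0.960000, u=2.525176: f=5.061487 → u ← 2.525176 + 0.46·5.061487 = 4.853460
x=1.420000, u=4.853460: f=9.142464 → u ← 4.853460 + 0.46·9.142464 = 9.058993
x=1.880000, u=9.058993: f=16.171685 → u ← 9.058993 + 0.46·16.171685 = 16.497968
x=2.340000, u=16.497968: f=28.435051 → u ← 16.497968 + 0.46·28.435051 = 29.578092
u(2.8) ≈ 29.5781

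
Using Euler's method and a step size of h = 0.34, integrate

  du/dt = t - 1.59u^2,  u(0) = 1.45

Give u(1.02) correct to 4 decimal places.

Euler: u_{n+1} = u_n + h·f(t_n, u_n).
t=0.000000, u=1.450000: f=-3.342975 → u ← 1.450000 + 0.34·(-3.342975) = 0.313389
t=0.340000, u=0.313389: f=0.183842 → u ← 0.313389 + 0.34·0.183842 = 0.375895
t=0.680000, u=0.375895: f=0.455338 → u ← 0.375895 + 0.34·0.455338 = 0.530710
u(1.02) ≈ 0.5307

0.5307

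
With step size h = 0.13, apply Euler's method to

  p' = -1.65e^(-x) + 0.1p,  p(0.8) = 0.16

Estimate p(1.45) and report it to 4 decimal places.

Euler: p_{n+1} = p_n + h·f(x_n, p_n).
x=0.800000, p=0.160000: f=-0.725393 → p ← 0.160000 + 0.13·(-0.725393) = 0.065699
x=0.930000, p=0.065699: f=-0.644444 → p ← 0.065699 + 0.13·(-0.644444) = -0.018079
x=1.060000, p=-0.018079: f=-0.573460 → p ← -0.018079 + 0.13·(-0.573460) = -0.092629
x=1.190000, p=-0.092629: f=-0.511228 → p ← -0.092629 + 0.13·(-0.511228) = -0.159088
x=1.320000, p=-0.159088: f=-0.456682 → p ← -0.159088 + 0.13·(-0.456682) = -0.218457
p(1.45) ≈ -0.2185

-0.2185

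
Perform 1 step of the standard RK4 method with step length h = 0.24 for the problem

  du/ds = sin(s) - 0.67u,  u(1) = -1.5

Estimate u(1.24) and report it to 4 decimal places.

-1.0778

RK4: k1 = f(s_n, u_n); k2 = f(s_n + h/2, u_n + (h/2)·k1); k3 = f(s_n + h/2, u_n + (h/2)·k2); k4 = f(s_n + h, u_n + h·k3); u_{n+1} = u_n + (h/6)·(k1 + 2k2 + 2k3 + k4).
s=1.000000, u=-1.500000:
  k1 = f(1.000000, -1.500000) = 1.846471
  k2 = f(1.120000, -1.278423) = 1.756644
  k3 = f(1.120000, -1.289203) = 1.763866
  k4 = f(1.240000, -1.076672) = 1.667154
  u ← -1.500000 + (0.24/6)·(k1 + 2k2 + 2k3 + k4) = -1.077814
u(1.24) ≈ -1.0778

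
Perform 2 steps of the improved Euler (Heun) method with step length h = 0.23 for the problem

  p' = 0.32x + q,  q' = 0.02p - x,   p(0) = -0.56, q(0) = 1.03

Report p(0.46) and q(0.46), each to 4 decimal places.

-0.0654, 0.9213

Heun on (p,q): k1 = f(x_n, state_n); k2 = f(x_n + h, state_n + h·k1); state_{n+1} = state_n + (h/2)·(k1 + k2).
0.000000: (-0.560000, 1.030000)
  k1 = (1.030000, -0.011200)
  predictor → (-0.323100, 1.027424)
  k2 = (1.101024, -0.236462)
  → (-0.314932, 1.001519)
0.230000: (-0.314932, 1.001519)
  k1 = (1.075119, -0.236299)
  predictor → (-0.067655, 0.947170)
  k2 = (1.094370, -0.461353)
  → (-0.065441, 0.921289)
(p(0.46), q(0.46)) ≈ (-0.0654, 0.9213)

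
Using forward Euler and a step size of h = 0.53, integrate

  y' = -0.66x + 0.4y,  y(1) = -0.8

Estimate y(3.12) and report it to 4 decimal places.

Euler: y_{n+1} = y_n + h·f(x_n, y_n).
x=1.000000, y=-0.800000: f=-0.980000 → y ← -0.800000 + 0.53·(-0.980000) = -1.319400
x=1.530000, y=-1.319400: f=-1.537560 → y ← -1.319400 + 0.53·(-1.537560) = -2.134307
x=2.060000, y=-2.134307: f=-2.213323 → y ← -2.134307 + 0.53·(-2.213323) = -3.307368
x=2.590000, y=-3.307368: f=-3.032347 → y ← -3.307368 + 0.53·(-3.032347) = -4.914512
y(3.12) ≈ -4.9145

-4.9145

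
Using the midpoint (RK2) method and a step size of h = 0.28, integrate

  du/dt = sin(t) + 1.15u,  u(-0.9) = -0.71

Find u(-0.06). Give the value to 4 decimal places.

Midpoint: k1 = f(t_n, u_n); k2 = f(t_n + h/2, u_n + (h/2)·k1); u_{n+1} = u_n + h·k2.
t=-0.900000, u=-0.710000:
  k1 = f(-0.900000, -0.710000) = -1.599827
  k2 = f(-0.760000, -0.933976) = -1.762994
  u ← -0.710000 + 0.28·(-1.762994) = -1.203638
t=-0.620000, u=-1.203638:
  k1 = f(-0.620000, -1.203638) = -1.965219
  k2 = f(-0.480000, -1.478769) = -2.162363
  u ← -1.203638 + 0.28·(-2.162363) = -1.809100
t=-0.340000, u=-1.809100:
  k1 = f(-0.340000, -1.809100) = -2.413952
  k2 = f(-0.200000, -2.147053) = -2.667781
  u ← -1.809100 + 0.28·(-2.667781) = -2.556079
u(-0.06) ≈ -2.5561

-2.5561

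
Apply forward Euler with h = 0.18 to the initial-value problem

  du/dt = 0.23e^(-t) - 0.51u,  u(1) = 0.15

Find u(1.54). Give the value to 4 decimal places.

Euler: u_{n+1} = u_n + h·f(t_n, u_n).
t=1.000000, u=0.150000: f=0.008112 → u ← 0.150000 + 0.18·0.008112 = 0.151460
t=1.180000, u=0.151460: f=-0.006571 → u ← 0.151460 + 0.18·(-0.006571) = 0.150278
t=1.360000, u=0.150278: f=-0.017610 → u ← 0.150278 + 0.18·(-0.017610) = 0.147108
u(1.54) ≈ 0.1471

0.1471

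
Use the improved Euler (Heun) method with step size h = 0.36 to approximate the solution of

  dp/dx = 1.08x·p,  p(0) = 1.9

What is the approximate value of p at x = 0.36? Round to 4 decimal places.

Heun: k1 = f(x_n, p_n); k2 = f(x_n + h, p_n + h·k1); p_{n+1} = p_n + (h/2)·(k1 + k2).
x=0.000000, p=1.900000:
  k1 = f(0.000000, 1.900000) = 0.000000
  k2 = f(0.360000, 1.900000) = 0.738720
  p ← 1.900000 + (0.36/2)·(0.000000 + 0.738720) = 2.032970
p(0.36) ≈ 2.0330

2.0330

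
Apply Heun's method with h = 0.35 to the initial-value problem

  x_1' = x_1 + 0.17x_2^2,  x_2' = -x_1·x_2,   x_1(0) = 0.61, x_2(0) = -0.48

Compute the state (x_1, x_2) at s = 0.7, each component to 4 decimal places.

Heun on (x_1,x_2): k1 = f(s_n, state_n); k2 = f(s_n + h, state_n + h·k1); state_{n+1} = state_n + (h/2)·(k1 + k2).
0.000000: (0.610000, -0.480000)
  k1 = (0.649168, 0.292800)
  predictor → (0.837209, -0.377520)
  k2 = (0.861437, 0.316063)
  → (0.874356, -0.373449)
0.350000: (0.874356, -0.373449)
  k1 = (0.898065, 0.326527)
  predictor → (1.188679, -0.259164)
  k2 = (1.200097, 0.308063)
  → (1.241534, -0.262396)
(x_1(0.7), x_2(0.7)) ≈ (1.2415, -0.2624)

1.2415, -0.2624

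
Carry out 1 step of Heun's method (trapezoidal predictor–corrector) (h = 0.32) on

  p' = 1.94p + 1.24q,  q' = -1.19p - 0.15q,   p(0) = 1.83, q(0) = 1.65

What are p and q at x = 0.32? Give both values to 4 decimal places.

Heun on (p,q): k1 = f(x_n, state_n); k2 = f(x_n + h, state_n + h·k1); state_{n+1} = state_n + (h/2)·(k1 + k2).
0.000000: (1.830000, 1.650000)
  k1 = (5.596200, -2.425200)
  predictor → (3.620784, 0.873936)
  k2 = (8.108002, -4.439823)
  → (4.022672, 0.551596)
(p(0.32), q(0.32)) ≈ (4.0227, 0.5516)

4.0227, 0.5516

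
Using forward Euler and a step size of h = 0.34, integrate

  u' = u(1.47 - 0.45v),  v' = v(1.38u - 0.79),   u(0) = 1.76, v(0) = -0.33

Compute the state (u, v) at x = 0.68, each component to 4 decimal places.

Euler on (u,v): u_{n+1} = u_n + h·u', v_{n+1} = v_n + h·v'.
0.000000: (1.760000, -0.330000); f=(2.848560, -0.540804) → (2.728510, -0.513873)
0.340000: (2.728510, -0.513873); f=(4.641859, -1.528950) → (4.306743, -1.033716)
(u(0.68), v(0.68)) ≈ (4.3067, -1.0337)

4.3067, -1.0337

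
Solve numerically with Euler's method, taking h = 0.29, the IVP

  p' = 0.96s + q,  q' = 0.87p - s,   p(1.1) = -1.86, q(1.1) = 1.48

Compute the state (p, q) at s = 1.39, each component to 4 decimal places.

-1.1246, 0.6917

Euler on (p,q): p_{n+1} = p_n + h·p', q_{n+1} = q_n + h·q'.
1.100000: (-1.860000, 1.480000); f=(2.536000, -2.718200) → (-1.124560, 0.691722)
(p(1.39), q(1.39)) ≈ (-1.1246, 0.6917)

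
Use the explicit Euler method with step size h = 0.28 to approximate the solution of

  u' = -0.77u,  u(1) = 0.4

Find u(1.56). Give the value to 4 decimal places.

Euler: u_{n+1} = u_n + h·f(x_n, u_n).
x=1.000000, u=0.400000: f=-0.308000 → u ← 0.400000 + 0.28·(-0.308000) = 0.313760
x=1.280000, u=0.313760: f=-0.241595 → u ← 0.313760 + 0.28·(-0.241595) = 0.246113
u(1.56) ≈ 0.2461

0.2461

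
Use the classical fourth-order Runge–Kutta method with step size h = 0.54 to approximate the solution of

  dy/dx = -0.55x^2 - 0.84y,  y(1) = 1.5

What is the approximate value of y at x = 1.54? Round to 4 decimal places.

0.5497

RK4: k1 = f(x_n, y_n); k2 = f(x_n + h/2, y_n + (h/2)·k1); k3 = f(x_n + h/2, y_n + (h/2)·k2); k4 = f(x_n + h, y_n + h·k3); y_{n+1} = y_n + (h/6)·(k1 + 2k2 + 2k3 + k4).
x=1.000000, y=1.500000:
  k1 = f(1.000000, 1.500000) = -1.810000
  k2 = f(1.270000, 1.011300) = -1.736587
  k3 = f(1.270000, 1.031122) = -1.753237
  k4 = f(1.540000, 0.553252) = -1.769112
  y ← 1.500000 + (0.54/6)·(k1 + 2k2 + 2k3 + k4) = 0.549712
y(1.54) ≈ 0.5497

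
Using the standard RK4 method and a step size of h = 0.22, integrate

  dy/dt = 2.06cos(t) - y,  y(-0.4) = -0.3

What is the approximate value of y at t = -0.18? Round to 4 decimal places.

RK4: k1 = f(t_n, y_n); k2 = f(t_n + h/2, y_n + (h/2)·k1); k3 = f(t_n + h/2, y_n + (h/2)·k2); k4 = f(t_n + h, y_n + h·k3); y_{n+1} = y_n + (h/6)·(k1 + 2k2 + 2k3 + k4).
t=-0.400000, y=-0.300000:
  k1 = f(-0.400000, -0.300000) = 2.197386
  k2 = f(-0.290000, -0.058288) = 2.032270
  k3 = f(-0.290000, -0.076450) = 2.050433
  k4 = f(-0.180000, 0.151095) = 1.875623
  y ← -0.300000 + (0.22/6)·(k1 + 2k2 + 2k3 + k4) = 0.148742
y(-0.18) ≈ 0.1487

0.1487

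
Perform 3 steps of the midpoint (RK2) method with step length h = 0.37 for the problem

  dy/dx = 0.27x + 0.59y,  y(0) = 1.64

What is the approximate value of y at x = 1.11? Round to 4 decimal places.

3.3459

Midpoint: k1 = f(x_n, y_n); k2 = f(x_n + h/2, y_n + (h/2)·k1); y_{n+1} = y_n + h·k2.
x=0.000000, y=1.640000:
  k1 = f(0.000000, 1.640000) = 0.967600
  k2 = f(0.185000, 1.819006) = 1.123164
  y ← 1.640000 + 0.37·1.123164 = 2.055571
x=0.370000, y=2.055571:
  k1 = f(0.370000, 2.055571) = 1.312687
  k2 = f(0.555000, 2.298418) = 1.505916
  y ← 2.055571 + 0.37·1.505916 = 2.612760
x=0.740000, y=2.612760:
  k1 = f(0.740000, 2.612760) = 1.741328
  k2 = f(0.925000, 2.934905) = 1.981344
  y ← 2.612760 + 0.37·1.981344 = 3.345857
y(1.11) ≈ 3.3459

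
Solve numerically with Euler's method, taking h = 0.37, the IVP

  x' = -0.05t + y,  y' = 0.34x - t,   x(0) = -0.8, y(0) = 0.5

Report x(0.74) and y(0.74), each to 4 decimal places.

Euler on (x,y): x_{n+1} = x_n + h·x', y_{n+1} = y_n + h·y'.
0.000000: (-0.800000, 0.500000); f=(0.500000, -0.272000) → (-0.615000, 0.399360)
0.370000: (-0.615000, 0.399360); f=(0.380860, -0.579100) → (-0.474082, 0.185093)
(x(0.74), y(0.74)) ≈ (-0.4741, 0.1851)

-0.4741, 0.1851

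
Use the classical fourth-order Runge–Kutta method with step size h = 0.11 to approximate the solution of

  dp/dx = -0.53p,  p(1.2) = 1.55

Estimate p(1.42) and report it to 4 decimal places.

RK4: k1 = f(x_n, p_n); k2 = f(x_n + h/2, p_n + (h/2)·k1); k3 = f(x_n + h/2, p_n + (h/2)·k2); k4 = f(x_n + h, p_n + h·k3); p_{n+1} = p_n + (h/6)·(k1 + 2k2 + 2k3 + k4).
x=1.200000, p=1.550000:
  k1 = f(1.200000, 1.550000) = -0.821500
  k2 = f(1.255000, 1.504818) = -0.797553
  k3 = f(1.255000, 1.506135) = -0.798251
  k4 = f(1.310000, 1.462192) = -0.774962
  p ← 1.550000 + (0.11/6)·(k1 + 2k2 + 2k3 + k4) = 1.462219
x=1.310000, p=1.462219:
  k1 = f(1.310000, 1.462219) = -0.774976
  k2 = f(1.365000, 1.419595) = -0.752385
  k3 = f(1.365000, 1.420838) = -0.753044
  k4 = f(1.420000, 1.379384) = -0.731073
  p ← 1.462219 + (0.11/6)·(k1 + 2k2 + 2k3 + k4) = 1.379409
p(1.42) ≈ 1.3794

1.3794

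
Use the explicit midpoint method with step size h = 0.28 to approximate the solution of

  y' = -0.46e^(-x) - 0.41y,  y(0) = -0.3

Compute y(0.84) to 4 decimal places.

Midpoint: k1 = f(x_n, y_n); k2 = f(x_n + h/2, y_n + (h/2)·k1); y_{n+1} = y_n + h·k2.
x=0.000000, y=-0.300000:
  k1 = f(0.000000, -0.300000) = -0.337000
  k2 = f(0.140000, -0.347180) = -0.257561
  y ← -0.300000 + 0.28·(-0.257561) = -0.372117
x=0.280000, y=-0.372117:
  k1 = f(0.280000, -0.372117) = -0.195093
  k2 = f(0.420000, -0.399430) = -0.138475
  y ← -0.372117 + 0.28·(-0.138475) = -0.410890
x=0.560000, y=-0.410890:
  k1 = f(0.560000, -0.410890) = -0.094291
  k2 = f(0.700000, -0.424091) = -0.054552
  y ← -0.410890 + 0.28·(-0.054552) = -0.426165
y(0.84) ≈ -0.4262

-0.4262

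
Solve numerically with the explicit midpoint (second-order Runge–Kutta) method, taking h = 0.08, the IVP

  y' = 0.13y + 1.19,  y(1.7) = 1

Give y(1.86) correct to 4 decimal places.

1.2134

Midpoint: k1 = f(x_n, y_n); k2 = f(x_n + h/2, y_n + (h/2)·k1); y_{n+1} = y_n + h·k2.
x=1.700000, y=1.000000:
  k1 = f(1.700000, 1.000000) = 1.320000
  k2 = f(1.740000, 1.052800) = 1.326864
  y ← 1.000000 + 0.08·1.326864 = 1.106149
x=1.780000, y=1.106149:
  k1 = f(1.780000, 1.106149) = 1.333799
  k2 = f(1.820000, 1.159501) = 1.340735
  y ← 1.106149 + 0.08·1.340735 = 1.213408
y(1.86) ≈ 1.2134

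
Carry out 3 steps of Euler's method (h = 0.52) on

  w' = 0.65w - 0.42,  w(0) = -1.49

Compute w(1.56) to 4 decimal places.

Euler: w_{n+1} = w_n + h·f(t_n, w_n).
t=0.000000, w=-1.490000: f=-1.388500 → w ← -1.490000 + 0.52·(-1.388500) = -2.212020
t=0.520000, w=-2.212020: f=-1.857813 → w ← -2.212020 + 0.52·(-1.857813) = -3.178083
t=1.040000, w=-3.178083: f=-2.485754 → w ← -3.178083 + 0.52·(-2.485754) = -4.470675
w(1.56) ≈ -4.4707

-4.4707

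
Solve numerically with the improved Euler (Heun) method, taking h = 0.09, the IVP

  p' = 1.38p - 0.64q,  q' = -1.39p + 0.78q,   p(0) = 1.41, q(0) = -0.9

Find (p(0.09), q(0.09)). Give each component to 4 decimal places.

1.6580, -1.1622

Heun on (p,q): k1 = f(s_n, state_n); k2 = f(s_n + h, state_n + h·k1); state_{n+1} = state_n + (h/2)·(k1 + k2).
0.000000: (1.410000, -0.900000)
  k1 = (2.521800, -2.661900)
  predictor → (1.636962, -1.139571)
  k2 = (2.988333, -3.164243)
  → (1.657956, -1.162176)
(p(0.09), q(0.09)) ≈ (1.6580, -1.1622)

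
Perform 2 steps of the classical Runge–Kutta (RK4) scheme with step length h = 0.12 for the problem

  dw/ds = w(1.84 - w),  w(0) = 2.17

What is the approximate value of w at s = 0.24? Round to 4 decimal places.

2.0394

RK4: k1 = f(s_n, w_n); k2 = f(s_n + h/2, w_n + (h/2)·k1); k3 = f(s_n + h/2, w_n + (h/2)·k2); k4 = f(s_n + h, w_n + h·k3); w_{n+1} = w_n + (h/6)·(k1 + 2k2 + 2k3 + k4).
s=0.000000, w=2.170000:
  k1 = f(0.000000, 2.170000) = -0.716100
  k2 = f(0.060000, 2.127034) = -0.610531
  k3 = f(0.060000, 2.133368) = -0.625862
  k4 = f(0.120000, 2.094897) = -0.533982
  w ← 2.170000 + (0.12/6)·(k1 + 2k2 + 2k3 + k4) = 2.095543
s=0.120000, w=2.095543:
  k1 = f(0.120000, 2.095543) = -0.535500
  k2 = f(0.180000, 2.063413) = -0.460992
  k3 = f(0.180000, 2.067883) = -0.471236
  k4 = f(0.240000, 2.038994) = -0.405748
  w ← 2.095543 + (0.12/6)·(k1 + 2k2 + 2k3 + k4) = 2.039429
w(0.24) ≈ 2.0394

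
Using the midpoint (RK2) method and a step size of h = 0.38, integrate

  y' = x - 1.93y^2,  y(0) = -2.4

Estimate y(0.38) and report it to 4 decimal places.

Midpoint: k1 = f(x_n, y_n); k2 = f(x_n + h/2, y_n + (h/2)·k1); y_{n+1} = y_n + h·k2.
x=0.000000, y=-2.400000:
  k1 = f(0.000000, -2.400000) = -11.116800
  k2 = f(0.190000, -4.512192) = -39.104562
  y ← -2.400000 + 0.38·(-39.104562) = -17.259734
y(0.38) ≈ -17.2597

-17.2597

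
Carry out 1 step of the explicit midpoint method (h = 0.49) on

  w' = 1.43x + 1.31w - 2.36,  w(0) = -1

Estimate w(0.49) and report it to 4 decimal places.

Midpoint: k1 = f(x_n, w_n); k2 = f(x_n + h/2, w_n + (h/2)·k1); w_{n+1} = w_n + h·k2.
x=0.000000, w=-1.000000:
  k1 = f(0.000000, -1.000000) = -3.670000
  k2 = f(0.245000, -1.899150) = -4.497536
  w ← -1.000000 + 0.49·(-4.497536) = -3.203793
w(0.49) ≈ -3.2038

-3.2038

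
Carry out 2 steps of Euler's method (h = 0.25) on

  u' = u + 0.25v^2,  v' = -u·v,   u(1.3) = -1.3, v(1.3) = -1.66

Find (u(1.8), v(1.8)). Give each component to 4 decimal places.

-1.5136, -2.9983

Euler on (u,v): u_{n+1} = u_n + h·u', v_{n+1} = v_n + h·v'.
1.300000: (-1.300000, -1.660000); f=(-0.611100, -2.158000) → (-1.452775, -2.199500)
1.550000: (-1.452775, -2.199500); f=(-0.243325, -3.195379) → (-1.513606, -2.998345)
(u(1.8), v(1.8)) ≈ (-1.5136, -2.9983)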